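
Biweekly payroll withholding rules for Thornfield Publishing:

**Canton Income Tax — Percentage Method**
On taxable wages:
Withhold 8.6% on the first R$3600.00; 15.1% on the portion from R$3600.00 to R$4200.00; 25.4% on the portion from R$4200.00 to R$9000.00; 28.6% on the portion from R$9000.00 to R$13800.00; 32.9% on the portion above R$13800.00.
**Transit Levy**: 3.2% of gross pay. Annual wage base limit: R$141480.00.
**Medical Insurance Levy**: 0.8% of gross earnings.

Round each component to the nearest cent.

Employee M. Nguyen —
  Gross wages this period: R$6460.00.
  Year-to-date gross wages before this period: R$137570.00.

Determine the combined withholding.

Canton Income Tax: taxable = R$6460.00
  R$400.20 + 25.4% × (R$6460.00 − R$4200.00) = R$400.20 + 25.4% × R$2260.00 = R$974.24
Transit Levy: cap R$141480.00 − YTD R$137570.00 = R$3910.00 subject; 3.2% × R$3910.00 = R$125.12
Medical Insurance Levy: 0.8% × R$6460.00 = R$51.68
Total: R$974.24 + R$125.12 + R$51.68 = R$1151.04

R$1151.04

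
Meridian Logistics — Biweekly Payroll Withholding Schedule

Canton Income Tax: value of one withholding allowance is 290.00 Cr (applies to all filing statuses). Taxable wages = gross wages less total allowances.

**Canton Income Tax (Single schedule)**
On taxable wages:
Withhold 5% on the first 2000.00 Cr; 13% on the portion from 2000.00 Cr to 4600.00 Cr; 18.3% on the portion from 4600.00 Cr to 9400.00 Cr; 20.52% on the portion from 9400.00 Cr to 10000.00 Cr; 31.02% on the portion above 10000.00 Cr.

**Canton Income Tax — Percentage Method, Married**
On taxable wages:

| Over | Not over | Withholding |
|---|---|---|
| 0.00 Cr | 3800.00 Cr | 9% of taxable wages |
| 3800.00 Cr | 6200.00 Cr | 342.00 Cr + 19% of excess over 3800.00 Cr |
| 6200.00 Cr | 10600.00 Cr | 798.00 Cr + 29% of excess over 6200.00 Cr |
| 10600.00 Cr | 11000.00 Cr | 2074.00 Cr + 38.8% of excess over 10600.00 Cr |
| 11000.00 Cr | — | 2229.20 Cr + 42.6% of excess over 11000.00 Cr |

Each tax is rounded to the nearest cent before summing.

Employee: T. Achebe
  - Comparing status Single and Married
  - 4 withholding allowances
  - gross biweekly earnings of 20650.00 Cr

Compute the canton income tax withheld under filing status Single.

4383.32 Cr

Canton Income Tax (Single): taxable = 20650.00 Cr − 4×290.00 Cr = 19490.00 Cr
  1439.52 Cr + 31.02% × (19490.00 Cr − 10000.00 Cr) = 1439.52 Cr + 31.02% × 9490.00 Cr = 4383.32 Cr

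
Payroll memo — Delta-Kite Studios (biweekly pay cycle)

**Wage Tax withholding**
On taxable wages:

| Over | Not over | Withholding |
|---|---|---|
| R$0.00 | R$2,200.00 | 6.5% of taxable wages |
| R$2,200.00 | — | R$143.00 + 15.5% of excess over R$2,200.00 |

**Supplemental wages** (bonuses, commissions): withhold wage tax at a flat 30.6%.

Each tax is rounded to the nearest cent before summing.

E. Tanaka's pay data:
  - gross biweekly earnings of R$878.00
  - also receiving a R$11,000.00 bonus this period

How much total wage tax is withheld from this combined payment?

R$3,423.07

Wage Tax: taxable = R$878.00
  6.5% × R$878.00 = R$57.07
Supplemental (30.6% flat on bonus): 30.6% × R$11,000.00 = R$3,366.00
Total wage tax: R$57.07 + R$3,366.00 = R$3,423.07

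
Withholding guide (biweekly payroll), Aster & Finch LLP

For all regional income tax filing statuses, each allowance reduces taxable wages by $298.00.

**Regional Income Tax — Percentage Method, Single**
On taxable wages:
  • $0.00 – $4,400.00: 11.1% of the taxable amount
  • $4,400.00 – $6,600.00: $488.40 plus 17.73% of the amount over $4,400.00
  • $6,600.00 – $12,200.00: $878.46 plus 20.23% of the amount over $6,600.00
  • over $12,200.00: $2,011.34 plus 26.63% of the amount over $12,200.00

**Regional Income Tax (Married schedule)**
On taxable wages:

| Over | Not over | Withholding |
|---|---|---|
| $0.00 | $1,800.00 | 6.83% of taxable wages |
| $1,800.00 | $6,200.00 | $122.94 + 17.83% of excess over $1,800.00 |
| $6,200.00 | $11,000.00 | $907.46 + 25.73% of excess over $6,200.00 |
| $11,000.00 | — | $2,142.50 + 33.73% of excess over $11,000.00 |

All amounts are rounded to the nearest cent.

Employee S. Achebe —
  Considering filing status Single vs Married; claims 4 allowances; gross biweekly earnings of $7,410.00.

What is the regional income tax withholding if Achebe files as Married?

$912.09

Regional Income Tax (Married): taxable = $7,410.00 − 4×$298.00 = $6,218.00
  $907.46 + 25.73% × ($6,218.00 − $6,200.00) = $907.46 + 25.73% × $18.00 = $912.09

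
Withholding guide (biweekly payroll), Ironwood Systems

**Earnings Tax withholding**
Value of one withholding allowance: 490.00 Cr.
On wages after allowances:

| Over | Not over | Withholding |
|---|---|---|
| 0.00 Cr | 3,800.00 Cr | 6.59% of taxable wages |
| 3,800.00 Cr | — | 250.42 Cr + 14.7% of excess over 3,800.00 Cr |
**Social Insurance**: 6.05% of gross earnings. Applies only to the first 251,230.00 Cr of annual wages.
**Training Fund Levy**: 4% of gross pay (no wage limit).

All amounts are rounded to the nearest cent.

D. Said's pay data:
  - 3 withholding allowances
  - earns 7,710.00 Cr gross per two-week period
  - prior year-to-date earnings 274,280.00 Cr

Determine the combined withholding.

Earnings Tax: taxable = 7,710.00 Cr − 3×490.00 Cr = 6,240.00 Cr
  250.42 Cr + 14.7% × (6,240.00 Cr − 3,800.00 Cr) = 250.42 Cr + 14.7% × 2,440.00 Cr = 609.10 Cr
Social Insurance: YTD 274,280.00 Cr ≥ cap 251,230.00 Cr → 0.00 Cr
Training Fund Levy: 4% × 7,710.00 Cr = 308.40 Cr
Total: 609.10 Cr + 0.00 Cr + 308.40 Cr = 917.50 Cr

917.50 Cr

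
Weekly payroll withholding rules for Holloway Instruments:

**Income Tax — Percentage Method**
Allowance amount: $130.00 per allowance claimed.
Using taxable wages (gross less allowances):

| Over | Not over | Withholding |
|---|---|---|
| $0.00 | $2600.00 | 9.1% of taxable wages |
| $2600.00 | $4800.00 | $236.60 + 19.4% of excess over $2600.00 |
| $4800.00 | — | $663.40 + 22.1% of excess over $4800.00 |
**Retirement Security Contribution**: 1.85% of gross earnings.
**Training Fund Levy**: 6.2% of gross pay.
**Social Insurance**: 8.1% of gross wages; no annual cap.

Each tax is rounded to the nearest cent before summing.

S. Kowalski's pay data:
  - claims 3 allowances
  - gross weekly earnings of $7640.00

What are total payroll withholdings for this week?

Income Tax: taxable = $7640.00 − 3×$130.00 = $7250.00
  $663.40 + 22.1% × ($7250.00 − $4800.00) = $663.40 + 22.1% × $2450.00 = $1204.85
Retirement Security Contribution: 1.85% × $7640.00 = $141.34
Training Fund Levy: 6.2% × $7640.00 = $473.68
Social Insurance: 8.1% × $7640.00 = $618.84
Total: $1204.85 + $141.34 + $473.68 + $618.84 = $2438.71

$2438.71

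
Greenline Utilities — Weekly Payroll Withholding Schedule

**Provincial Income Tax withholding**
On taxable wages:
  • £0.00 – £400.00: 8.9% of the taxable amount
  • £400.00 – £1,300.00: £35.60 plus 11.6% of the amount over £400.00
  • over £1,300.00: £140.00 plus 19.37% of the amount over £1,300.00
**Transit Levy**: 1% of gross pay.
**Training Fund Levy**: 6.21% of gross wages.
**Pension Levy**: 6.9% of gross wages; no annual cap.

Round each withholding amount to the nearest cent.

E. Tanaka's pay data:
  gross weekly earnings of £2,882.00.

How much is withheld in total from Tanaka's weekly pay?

Provincial Income Tax: taxable = £2,882.00
  £140.00 + 19.37% × (£2,882.00 − £1,300.00) = £140.00 + 19.37% × £1,582.00 = £446.43
Transit Levy: 1% × £2,882.00 = £28.82
Training Fund Levy: 6.21% × £2,882.00 = £178.97
Pension Levy: 6.9% × £2,882.00 = £198.86
Total: £446.43 + £28.82 + £178.97 + £198.86 = £853.08

£853.08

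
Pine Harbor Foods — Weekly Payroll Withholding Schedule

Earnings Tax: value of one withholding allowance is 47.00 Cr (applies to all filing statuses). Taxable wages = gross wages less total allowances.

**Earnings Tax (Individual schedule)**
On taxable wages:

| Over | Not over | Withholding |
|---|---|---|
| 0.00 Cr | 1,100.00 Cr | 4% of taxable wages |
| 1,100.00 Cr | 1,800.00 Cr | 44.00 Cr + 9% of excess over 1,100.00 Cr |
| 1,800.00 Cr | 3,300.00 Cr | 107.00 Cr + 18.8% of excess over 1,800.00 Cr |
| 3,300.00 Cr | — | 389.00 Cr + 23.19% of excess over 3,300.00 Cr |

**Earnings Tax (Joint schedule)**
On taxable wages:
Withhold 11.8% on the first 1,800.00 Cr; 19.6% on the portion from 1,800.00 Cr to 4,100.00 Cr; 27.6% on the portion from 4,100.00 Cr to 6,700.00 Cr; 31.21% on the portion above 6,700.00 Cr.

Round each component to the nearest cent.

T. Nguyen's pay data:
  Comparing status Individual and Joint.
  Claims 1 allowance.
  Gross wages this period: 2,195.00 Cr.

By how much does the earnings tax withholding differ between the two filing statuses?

Earnings Tax (Individual): taxable = 2,195.00 Cr − 1×47.00 Cr = 2,148.00 Cr
  107.00 Cr + 18.8% × (2,148.00 Cr − 1,800.00 Cr) = 107.00 Cr + 18.8% × 348.00 Cr = 172.42 Cr
Earnings Tax (Joint): taxable = 2,195.00 Cr − 1×47.00 Cr = 2,148.00 Cr
  212.40 Cr + 19.6% × (2,148.00 Cr − 1,800.00 Cr) = 212.40 Cr + 19.6% × 348.00 Cr = 280.61 Cr
Difference: |172.42 Cr − 280.61 Cr| = 108.19 Cr (higher under Joint)

108.19 Cr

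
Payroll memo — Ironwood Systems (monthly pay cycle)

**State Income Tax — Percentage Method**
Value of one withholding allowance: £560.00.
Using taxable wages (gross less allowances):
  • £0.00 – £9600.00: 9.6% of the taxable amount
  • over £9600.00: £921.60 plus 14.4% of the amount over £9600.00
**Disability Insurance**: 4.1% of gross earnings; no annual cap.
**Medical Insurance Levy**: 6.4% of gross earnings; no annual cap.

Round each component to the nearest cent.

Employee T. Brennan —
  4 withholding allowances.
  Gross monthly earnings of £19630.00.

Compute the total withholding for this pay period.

£4104.51

State Income Tax: taxable = £19630.00 − 4×£560.00 = £17390.00
  £921.60 + 14.4% × (£17390.00 − £9600.00) = £921.60 + 14.4% × £7790.00 = £2043.36
Disability Insurance: 4.1% × £19630.00 = £804.83
Medical Insurance Levy: 6.4% × £19630.00 = £1256.32
Total: £2043.36 + £804.83 + £1256.32 = £4104.51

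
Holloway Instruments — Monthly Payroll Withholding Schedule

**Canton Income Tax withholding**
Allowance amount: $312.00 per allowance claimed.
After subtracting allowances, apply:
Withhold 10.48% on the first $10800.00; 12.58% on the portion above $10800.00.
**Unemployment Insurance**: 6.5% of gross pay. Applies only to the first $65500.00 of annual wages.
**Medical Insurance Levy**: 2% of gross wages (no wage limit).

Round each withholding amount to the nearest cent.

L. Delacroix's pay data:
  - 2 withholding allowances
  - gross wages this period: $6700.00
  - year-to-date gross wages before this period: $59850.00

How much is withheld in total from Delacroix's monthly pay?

$1138.01

Canton Income Tax: taxable = $6700.00 − 2×$312.00 = $6076.00
  10.48% × $6076.00 = $636.76
Unemployment Insurance: cap $65500.00 − YTD $59850.00 = $5650.00 subject; 6.5% × $5650.00 = $367.25
Medical Insurance Levy: 2% × $6700.00 = $134.00
Total: $636.76 + $367.25 + $134.00 = $1138.01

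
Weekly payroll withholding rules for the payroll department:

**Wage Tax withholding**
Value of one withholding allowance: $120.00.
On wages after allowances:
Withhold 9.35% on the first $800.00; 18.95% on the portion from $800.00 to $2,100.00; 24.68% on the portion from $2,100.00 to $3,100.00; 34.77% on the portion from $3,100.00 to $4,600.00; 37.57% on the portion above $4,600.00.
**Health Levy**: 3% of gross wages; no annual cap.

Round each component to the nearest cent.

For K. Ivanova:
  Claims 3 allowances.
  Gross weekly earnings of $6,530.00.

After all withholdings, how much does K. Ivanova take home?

$4,654.75

Wage Tax: taxable = $6,530.00 − 3×$120.00 = $6,170.00
  $1,089.50 + 37.57% × ($6,170.00 − $4,600.00) = $1,089.50 + 37.57% × $1,570.00 = $1,679.35
Health Levy: 3% × $6,530.00 = $195.90
Total withheld: $1,679.35 + $195.90 = $1,875.25
Net pay: $6,530.00 − $1,875.25 = $4,654.75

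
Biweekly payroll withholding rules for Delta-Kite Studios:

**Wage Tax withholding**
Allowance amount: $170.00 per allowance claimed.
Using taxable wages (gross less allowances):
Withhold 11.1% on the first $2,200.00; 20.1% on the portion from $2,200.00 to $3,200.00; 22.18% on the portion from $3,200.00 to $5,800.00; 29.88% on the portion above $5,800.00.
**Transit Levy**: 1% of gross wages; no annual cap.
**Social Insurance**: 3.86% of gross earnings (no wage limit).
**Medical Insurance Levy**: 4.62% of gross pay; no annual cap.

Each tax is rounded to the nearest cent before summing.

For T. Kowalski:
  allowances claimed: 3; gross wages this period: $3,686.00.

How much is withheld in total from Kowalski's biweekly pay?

Wage Tax: taxable = $3,686.00 − 3×$170.00 = $3,176.00
  $244.20 + 20.1% × ($3,176.00 − $2,200.00) = $244.20 + 20.1% × $976.00 = $440.38
Transit Levy: 1% × $3,686.00 = $36.86
Social Insurance: 3.86% × $3,686.00 = $142.28
Medical Insurance Levy: 4.62% × $3,686.00 = $170.29
Total: $440.38 + $36.86 + $142.28 + $170.29 = $789.81

$789.81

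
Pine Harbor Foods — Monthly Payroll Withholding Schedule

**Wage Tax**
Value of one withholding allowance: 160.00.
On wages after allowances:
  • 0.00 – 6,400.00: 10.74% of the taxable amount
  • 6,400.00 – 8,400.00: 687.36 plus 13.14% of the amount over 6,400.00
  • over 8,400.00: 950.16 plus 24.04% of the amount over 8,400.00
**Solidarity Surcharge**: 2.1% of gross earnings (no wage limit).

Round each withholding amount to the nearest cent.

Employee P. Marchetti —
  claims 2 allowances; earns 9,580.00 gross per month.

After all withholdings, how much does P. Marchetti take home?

Wage Tax: taxable = 9,580.00 − 2×160.00 = 9,260.00
  950.16 + 24.04% × (9,260.00 − 8,400.00) = 950.16 + 24.04% × 860.00 = 1,156.90
Solidarity Surcharge: 2.1% × 9,580.00 = 201.18
Total withheld: 1,156.90 + 201.18 = 1,358.08
Net pay: 9,580.00 − 1,358.08 = 8,221.92

8,221.92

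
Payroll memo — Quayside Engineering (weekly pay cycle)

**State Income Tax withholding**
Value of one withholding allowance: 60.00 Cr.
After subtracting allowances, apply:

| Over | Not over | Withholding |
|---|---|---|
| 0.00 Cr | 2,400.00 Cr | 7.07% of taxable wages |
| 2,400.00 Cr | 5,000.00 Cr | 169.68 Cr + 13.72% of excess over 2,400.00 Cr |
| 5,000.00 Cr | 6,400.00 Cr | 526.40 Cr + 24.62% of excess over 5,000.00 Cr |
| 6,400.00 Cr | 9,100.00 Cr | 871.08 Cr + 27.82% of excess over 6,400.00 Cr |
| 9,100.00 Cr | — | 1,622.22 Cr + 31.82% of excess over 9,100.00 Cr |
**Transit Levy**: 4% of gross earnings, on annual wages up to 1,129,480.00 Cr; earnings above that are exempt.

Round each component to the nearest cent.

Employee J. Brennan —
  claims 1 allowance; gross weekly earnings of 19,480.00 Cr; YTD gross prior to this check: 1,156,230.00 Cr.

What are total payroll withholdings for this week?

State Income Tax: taxable = 19,480.00 Cr − 1×60.00 Cr = 19,420.00 Cr
  1,622.22 Cr + 31.82% × (19,420.00 Cr − 9,100.00 Cr) = 1,622.22 Cr + 31.82% × 10,320.00 Cr = 4,906.04 Cr
Transit Levy: YTD 1,156,230.00 Cr ≥ cap 1,129,480.00 Cr → 0.00 Cr
Total: 4,906.04 Cr + 0.00 Cr = 4,906.04 Cr

4,906.04 Cr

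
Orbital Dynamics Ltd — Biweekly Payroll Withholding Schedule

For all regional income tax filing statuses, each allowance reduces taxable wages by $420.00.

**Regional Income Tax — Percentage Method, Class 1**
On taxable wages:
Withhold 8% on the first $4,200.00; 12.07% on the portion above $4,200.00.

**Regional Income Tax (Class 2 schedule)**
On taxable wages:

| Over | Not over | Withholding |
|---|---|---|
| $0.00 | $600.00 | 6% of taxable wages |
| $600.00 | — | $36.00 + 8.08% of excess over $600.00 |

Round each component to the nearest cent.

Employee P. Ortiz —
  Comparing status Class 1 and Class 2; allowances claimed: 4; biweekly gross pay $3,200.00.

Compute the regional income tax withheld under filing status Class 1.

Regional Income Tax (Class 1): taxable = $3,200.00 − 4×$420.00 = $1,520.00
  8% × $1,520.00 = $121.60

$121.60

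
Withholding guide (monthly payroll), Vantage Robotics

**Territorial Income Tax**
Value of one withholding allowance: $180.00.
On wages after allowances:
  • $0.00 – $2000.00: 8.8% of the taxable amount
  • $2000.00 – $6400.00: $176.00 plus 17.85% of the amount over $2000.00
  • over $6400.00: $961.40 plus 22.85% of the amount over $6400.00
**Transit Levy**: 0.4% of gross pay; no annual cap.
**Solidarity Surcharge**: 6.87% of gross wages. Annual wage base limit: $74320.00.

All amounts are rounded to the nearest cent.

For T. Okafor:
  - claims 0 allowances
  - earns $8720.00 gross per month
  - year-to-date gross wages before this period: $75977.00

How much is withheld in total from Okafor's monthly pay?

$1526.40

Territorial Income Tax: taxable = $8720.00
  $961.40 + 22.85% × ($8720.00 − $6400.00) = $961.40 + 22.85% × $2320.00 = $1491.52
Transit Levy: 0.4% × $8720.00 = $34.88
Solidarity Surcharge: YTD $75977.00 ≥ cap $74320.00 → $0.00
Total: $1491.52 + $34.88 + $0.00 = $1526.40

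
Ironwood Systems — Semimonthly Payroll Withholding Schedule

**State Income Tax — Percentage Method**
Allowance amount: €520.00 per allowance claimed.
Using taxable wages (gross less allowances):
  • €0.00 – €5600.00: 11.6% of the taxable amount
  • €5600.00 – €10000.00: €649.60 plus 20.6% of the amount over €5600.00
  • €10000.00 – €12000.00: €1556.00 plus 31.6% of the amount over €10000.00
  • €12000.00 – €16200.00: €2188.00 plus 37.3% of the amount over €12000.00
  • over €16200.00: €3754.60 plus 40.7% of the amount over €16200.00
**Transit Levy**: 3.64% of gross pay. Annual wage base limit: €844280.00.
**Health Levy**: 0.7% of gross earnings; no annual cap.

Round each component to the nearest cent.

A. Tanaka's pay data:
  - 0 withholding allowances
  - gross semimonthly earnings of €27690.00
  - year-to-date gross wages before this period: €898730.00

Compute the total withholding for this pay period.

€8624.86

State Income Tax: taxable = €27690.00
  €3754.60 + 40.7% × (€27690.00 − €16200.00) = €3754.60 + 40.7% × €11490.00 = €8431.03
Transit Levy: YTD €898730.00 ≥ cap €844280.00 → €0.00
Health Levy: 0.7% × €27690.00 = €193.83
Total: €8431.03 + €0.00 + €193.83 = €8624.86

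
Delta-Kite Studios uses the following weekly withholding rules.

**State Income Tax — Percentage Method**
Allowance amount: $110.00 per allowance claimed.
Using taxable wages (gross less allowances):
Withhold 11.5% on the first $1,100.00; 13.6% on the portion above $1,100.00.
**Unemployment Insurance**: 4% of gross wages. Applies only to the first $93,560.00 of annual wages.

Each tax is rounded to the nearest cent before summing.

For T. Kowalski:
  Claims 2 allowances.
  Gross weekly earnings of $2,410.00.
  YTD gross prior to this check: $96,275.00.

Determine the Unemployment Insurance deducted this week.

$0.00

Unemployment Insurance: YTD $96,275.00 ≥ cap $93,560.00 → $0.00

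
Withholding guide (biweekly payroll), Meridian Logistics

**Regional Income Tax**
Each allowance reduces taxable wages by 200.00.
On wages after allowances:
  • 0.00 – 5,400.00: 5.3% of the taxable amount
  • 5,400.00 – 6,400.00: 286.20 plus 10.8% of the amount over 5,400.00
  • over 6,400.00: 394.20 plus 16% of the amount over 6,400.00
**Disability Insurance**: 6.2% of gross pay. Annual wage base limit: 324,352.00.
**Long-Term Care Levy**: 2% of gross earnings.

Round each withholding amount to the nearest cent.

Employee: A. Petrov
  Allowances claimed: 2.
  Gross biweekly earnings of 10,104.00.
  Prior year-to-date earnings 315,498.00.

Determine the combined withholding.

1,673.87

Regional Income Tax: taxable = 10,104.00 − 2×200.00 = 9,704.00
  394.20 + 16% × (9,704.00 − 6,400.00) = 394.20 + 16% × 3,304.00 = 922.84
Disability Insurance: cap 324,352.00 − YTD 315,498.00 = 8,854.00 subject; 6.2% × 8,854.00 = 548.95
Long-Term Care Levy: 2% × 10,104.00 = 202.08
Total: 922.84 + 548.95 + 202.08 = 1,673.87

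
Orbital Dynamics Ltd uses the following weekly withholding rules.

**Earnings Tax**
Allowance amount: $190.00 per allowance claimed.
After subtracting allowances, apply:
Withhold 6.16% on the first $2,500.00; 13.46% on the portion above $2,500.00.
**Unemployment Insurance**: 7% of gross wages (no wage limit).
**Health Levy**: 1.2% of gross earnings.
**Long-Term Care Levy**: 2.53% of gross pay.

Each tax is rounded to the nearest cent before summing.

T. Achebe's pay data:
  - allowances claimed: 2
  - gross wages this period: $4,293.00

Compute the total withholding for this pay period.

Earnings Tax: taxable = $4,293.00 − 2×$190.00 = $3,913.00
  $154.00 + 13.46% × ($3,913.00 − $2,500.00) = $154.00 + 13.46% × $1,413.00 = $344.19
Unemployment Insurance: 7% × $4,293.00 = $300.51
Health Levy: 1.2% × $4,293.00 = $51.52
Long-Term Care Levy: 2.53% × $4,293.00 = $108.61
Total: $344.19 + $300.51 + $51.52 + $108.61 = $804.83

$804.83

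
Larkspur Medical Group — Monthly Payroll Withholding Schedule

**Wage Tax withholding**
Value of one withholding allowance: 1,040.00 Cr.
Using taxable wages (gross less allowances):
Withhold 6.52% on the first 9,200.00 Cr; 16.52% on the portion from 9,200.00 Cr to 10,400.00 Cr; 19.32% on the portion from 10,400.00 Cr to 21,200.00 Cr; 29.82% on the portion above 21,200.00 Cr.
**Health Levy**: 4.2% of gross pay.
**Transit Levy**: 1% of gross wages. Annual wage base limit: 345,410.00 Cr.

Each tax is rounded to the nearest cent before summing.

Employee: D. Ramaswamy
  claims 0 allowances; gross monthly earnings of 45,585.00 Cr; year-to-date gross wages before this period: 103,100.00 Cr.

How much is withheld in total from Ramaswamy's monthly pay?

12,526.67 Cr

Wage Tax: taxable = 45,585.00 Cr
  2,884.64 Cr + 29.82% × (45,585.00 Cr − 21,200.00 Cr) = 2,884.64 Cr + 29.82% × 24,385.00 Cr = 10,156.25 Cr
Health Levy: 4.2% × 45,585.00 Cr = 1,914.57 Cr
Transit Levy: 1% × 45,585.00 Cr = 455.85 Cr
Total: 10,156.25 Cr + 1,914.57 Cr + 455.85 Cr = 12,526.67 Cr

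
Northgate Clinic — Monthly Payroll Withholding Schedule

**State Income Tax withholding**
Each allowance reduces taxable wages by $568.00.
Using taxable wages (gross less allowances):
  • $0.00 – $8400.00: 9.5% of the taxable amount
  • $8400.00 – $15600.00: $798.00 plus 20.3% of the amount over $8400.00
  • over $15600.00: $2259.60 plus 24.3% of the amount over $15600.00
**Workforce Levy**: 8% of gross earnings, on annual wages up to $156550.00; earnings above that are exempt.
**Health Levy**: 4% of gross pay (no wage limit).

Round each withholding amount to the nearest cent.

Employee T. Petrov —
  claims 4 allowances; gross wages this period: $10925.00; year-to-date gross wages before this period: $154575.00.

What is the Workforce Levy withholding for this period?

Workforce Levy: cap $156550.00 − YTD $154575.00 = $1975.00 subject; 8% × $1975.00 = $158.00

$158.00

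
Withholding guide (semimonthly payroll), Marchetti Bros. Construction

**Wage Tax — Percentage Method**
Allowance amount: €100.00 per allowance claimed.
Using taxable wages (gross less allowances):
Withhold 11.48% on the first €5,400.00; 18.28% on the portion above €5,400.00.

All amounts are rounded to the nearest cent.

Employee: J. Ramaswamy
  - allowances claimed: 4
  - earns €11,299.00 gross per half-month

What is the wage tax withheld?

€1,625.14

Wage Tax: taxable = €11,299.00 − 4×€100.00 = €10,899.00
  €619.92 + 18.28% × (€10,899.00 − €5,400.00) = €619.92 + 18.28% × €5,499.00 = €1,625.14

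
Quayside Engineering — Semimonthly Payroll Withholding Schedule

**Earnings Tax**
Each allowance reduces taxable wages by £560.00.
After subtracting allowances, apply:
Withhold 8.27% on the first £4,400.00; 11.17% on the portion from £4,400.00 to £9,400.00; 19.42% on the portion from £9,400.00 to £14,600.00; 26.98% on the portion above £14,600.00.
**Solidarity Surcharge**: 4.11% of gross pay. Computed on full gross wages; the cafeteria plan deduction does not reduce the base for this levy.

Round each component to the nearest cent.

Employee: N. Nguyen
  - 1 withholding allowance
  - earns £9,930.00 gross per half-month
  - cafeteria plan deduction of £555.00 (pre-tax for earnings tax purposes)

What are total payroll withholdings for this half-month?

Earnings Tax: taxable = £9,930.00 − £555.00 − 1×£560.00 = £8,815.00
  £363.88 + 11.17% × (£8,815.00 − £4,400.00) = £363.88 + 11.17% × £4,415.00 = £857.04
Solidarity Surcharge: 4.11% × £9,930.00 = £408.12
Total: £857.04 + £408.12 = £1,265.16

£1,265.16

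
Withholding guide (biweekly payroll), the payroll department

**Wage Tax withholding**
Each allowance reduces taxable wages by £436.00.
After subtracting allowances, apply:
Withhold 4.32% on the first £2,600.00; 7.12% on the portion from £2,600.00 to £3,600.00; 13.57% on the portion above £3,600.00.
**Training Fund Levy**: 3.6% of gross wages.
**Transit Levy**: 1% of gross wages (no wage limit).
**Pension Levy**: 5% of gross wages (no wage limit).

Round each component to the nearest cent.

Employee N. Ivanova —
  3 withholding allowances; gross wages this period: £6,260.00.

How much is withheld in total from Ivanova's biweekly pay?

Wage Tax: taxable = £6,260.00 − 3×£436.00 = £4,952.00
  £183.52 + 13.57% × (£4,952.00 − £3,600.00) = £183.52 + 13.57% × £1,352.00 = £366.99
Training Fund Levy: 3.6% × £6,260.00 = £225.36
Transit Levy: 1% × £6,260.00 = £62.60
Pension Levy: 5% × £6,260.00 = £313.00
Total: £366.99 + £225.36 + £62.60 + £313.00 = £967.95

£967.95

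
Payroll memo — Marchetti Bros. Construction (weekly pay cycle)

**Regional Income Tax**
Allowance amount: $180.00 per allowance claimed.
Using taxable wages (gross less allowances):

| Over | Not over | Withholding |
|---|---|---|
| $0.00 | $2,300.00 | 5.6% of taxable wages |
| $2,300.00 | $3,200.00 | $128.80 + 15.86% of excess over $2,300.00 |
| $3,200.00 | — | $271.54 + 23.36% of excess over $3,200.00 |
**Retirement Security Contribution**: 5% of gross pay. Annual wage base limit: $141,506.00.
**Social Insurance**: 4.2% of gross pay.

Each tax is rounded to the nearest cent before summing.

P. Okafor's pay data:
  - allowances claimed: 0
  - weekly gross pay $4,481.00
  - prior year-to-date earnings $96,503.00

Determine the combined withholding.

Regional Income Tax: taxable = $4,481.00
  $271.54 + 23.36% × ($4,481.00 − $3,200.00) = $271.54 + 23.36% × $1,281.00 = $570.78
Retirement Security Contribution: 5% × $4,481.00 = $224.05
Social Insurance: 4.2% × $4,481.00 = $188.20
Total: $570.78 + $224.05 + $188.20 = $983.03

$983.03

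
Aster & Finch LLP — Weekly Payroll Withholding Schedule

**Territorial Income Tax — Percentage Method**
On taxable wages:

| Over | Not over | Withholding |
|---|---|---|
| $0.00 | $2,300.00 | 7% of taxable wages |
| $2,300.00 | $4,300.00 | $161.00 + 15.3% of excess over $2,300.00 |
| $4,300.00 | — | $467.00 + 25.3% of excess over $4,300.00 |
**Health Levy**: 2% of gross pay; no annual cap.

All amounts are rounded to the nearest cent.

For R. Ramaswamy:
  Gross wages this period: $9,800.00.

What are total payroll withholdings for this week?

$2,054.50

Territorial Income Tax: taxable = $9,800.00
  $467.00 + 25.3% × ($9,800.00 − $4,300.00) = $467.00 + 25.3% × $5,500.00 = $1,858.50
Health Levy: 2% × $9,800.00 = $196.00
Total: $1,858.50 + $196.00 = $2,054.50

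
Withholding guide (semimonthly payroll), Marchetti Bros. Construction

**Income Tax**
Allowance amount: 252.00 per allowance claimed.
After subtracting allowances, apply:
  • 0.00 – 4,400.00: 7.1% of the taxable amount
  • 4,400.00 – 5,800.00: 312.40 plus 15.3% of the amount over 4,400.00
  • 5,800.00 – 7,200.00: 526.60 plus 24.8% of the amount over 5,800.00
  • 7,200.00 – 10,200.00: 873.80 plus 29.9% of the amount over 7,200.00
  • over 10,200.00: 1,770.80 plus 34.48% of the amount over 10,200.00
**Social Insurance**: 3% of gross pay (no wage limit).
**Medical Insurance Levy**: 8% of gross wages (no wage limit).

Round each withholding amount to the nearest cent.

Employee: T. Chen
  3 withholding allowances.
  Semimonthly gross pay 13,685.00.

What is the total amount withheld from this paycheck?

Income Tax: taxable = 13,685.00 − 3×252.00 = 12,929.00
  1,770.80 + 34.48% × (12,929.00 − 10,200.00) = 1,770.80 + 34.48% × 2,729.00 = 2,711.76
Social Insurance: 3% × 13,685.00 = 410.55
Medical Insurance Levy: 8% × 13,685.00 = 1,094.80
Total: 2,711.76 + 410.55 + 1,094.80 = 4,217.11

4,217.11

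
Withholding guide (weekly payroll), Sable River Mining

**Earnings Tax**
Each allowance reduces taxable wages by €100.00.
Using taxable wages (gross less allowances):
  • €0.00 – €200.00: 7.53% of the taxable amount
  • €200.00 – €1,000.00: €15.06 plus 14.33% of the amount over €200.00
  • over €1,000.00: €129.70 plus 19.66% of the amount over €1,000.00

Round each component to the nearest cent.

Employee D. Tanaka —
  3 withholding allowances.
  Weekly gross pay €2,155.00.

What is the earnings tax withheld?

Earnings Tax: taxable = €2,155.00 − 3×€100.00 = €1,855.00
  €129.70 + 19.66% × (€1,855.00 − €1,000.00) = €129.70 + 19.66% × €855.00 = €297.79

€297.79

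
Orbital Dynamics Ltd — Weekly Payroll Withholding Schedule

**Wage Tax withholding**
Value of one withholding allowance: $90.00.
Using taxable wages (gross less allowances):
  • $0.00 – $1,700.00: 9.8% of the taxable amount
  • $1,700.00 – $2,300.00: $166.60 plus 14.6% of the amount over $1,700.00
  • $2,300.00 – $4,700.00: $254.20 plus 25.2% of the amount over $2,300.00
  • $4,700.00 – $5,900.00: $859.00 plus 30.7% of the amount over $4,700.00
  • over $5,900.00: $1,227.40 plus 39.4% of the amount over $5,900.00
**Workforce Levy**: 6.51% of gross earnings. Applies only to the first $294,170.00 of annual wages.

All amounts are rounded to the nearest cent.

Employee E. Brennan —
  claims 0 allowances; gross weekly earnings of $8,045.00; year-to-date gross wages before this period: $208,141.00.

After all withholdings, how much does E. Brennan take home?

Wage Tax: taxable = $8,045.00
  $1,227.40 + 39.4% × ($8,045.00 − $5,900.00) = $1,227.40 + 39.4% × $2,145.00 = $2,072.53
Workforce Levy: 6.51% × $8,045.00 = $523.73
Total withheld: $2,072.53 + $523.73 = $2,596.26
Net pay: $8,045.00 − $2,596.26 = $5,448.74

$5,448.74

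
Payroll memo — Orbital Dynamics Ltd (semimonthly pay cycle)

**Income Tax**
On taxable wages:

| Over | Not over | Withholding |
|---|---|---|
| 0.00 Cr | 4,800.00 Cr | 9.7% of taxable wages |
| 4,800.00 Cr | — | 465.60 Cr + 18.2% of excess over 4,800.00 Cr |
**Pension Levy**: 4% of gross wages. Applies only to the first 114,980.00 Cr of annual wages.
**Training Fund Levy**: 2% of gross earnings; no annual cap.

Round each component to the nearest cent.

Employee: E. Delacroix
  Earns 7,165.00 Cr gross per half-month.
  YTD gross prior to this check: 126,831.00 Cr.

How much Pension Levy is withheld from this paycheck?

Pension Levy: YTD 126,831.00 Cr ≥ cap 114,980.00 Cr → 0.00 Cr

0.00 Cr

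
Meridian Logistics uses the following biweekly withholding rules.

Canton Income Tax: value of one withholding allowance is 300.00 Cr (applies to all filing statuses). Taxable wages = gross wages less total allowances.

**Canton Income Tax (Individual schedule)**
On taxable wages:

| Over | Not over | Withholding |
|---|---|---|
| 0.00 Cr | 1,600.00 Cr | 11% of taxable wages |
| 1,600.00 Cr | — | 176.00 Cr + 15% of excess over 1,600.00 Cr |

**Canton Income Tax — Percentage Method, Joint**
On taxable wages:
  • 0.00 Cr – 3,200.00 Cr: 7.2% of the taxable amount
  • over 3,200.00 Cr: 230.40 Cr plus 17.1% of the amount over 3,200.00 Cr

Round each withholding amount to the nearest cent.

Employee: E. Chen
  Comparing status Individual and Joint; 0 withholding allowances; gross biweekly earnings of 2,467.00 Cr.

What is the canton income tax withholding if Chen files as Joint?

177.62 Cr

Canton Income Tax (Joint): taxable = 2,467.00 Cr
  7.2% × 2,467.00 Cr = 177.62 Cr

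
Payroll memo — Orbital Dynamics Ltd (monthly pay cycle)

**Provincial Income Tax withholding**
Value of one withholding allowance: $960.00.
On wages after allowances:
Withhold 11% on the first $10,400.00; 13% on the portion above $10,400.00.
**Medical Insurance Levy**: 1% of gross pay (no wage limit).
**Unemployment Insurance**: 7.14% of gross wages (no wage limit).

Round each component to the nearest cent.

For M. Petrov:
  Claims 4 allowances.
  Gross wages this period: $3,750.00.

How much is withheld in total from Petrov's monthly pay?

Provincial Income Tax: taxable = $3,750.00 − 4×$960.00 = $-90.00
  Taxable ≤ 0 → $0.00
Medical Insurance Levy: 1% × $3,750.00 = $37.50
Unemployment Insurance: 7.14% × $3,750.00 = $267.75
Total: $0.00 + $37.50 + $267.75 = $305.25

$305.25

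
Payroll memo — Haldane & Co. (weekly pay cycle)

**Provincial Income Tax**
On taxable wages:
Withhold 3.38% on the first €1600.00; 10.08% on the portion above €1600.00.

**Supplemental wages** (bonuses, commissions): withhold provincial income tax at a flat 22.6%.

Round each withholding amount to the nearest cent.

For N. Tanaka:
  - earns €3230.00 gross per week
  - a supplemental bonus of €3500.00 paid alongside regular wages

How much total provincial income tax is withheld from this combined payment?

€1009.38

Provincial Income Tax: taxable = €3230.00
  €54.08 + 10.08% × (€3230.00 − €1600.00) = €54.08 + 10.08% × €1630.00 = €218.38
Supplemental (22.6% flat on bonus): 22.6% × €3500.00 = €791.00
Total provincial income tax: €218.38 + €791.00 = €1009.38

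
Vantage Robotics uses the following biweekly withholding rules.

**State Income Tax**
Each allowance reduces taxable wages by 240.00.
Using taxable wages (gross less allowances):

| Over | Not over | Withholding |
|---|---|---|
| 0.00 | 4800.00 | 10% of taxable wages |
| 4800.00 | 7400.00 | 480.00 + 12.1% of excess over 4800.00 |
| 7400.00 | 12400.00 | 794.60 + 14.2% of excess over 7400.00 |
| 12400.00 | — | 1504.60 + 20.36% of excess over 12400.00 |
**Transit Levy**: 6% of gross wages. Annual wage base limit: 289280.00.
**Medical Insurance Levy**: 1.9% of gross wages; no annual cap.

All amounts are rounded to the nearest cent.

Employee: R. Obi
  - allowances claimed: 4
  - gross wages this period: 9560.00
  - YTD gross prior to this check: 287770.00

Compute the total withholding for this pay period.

State Income Tax: taxable = 9560.00 − 4×240.00 = 8600.00
  794.60 + 14.2% × (8600.00 − 7400.00) = 794.60 + 14.2% × 1200.00 = 965.00
Transit Levy: cap 289280.00 − YTD 287770.00 = 1510.00 subject; 6% × 1510.00 = 90.60
Medical Insurance Levy: 1.9% × 9560.00 = 181.64
Total: 965.00 + 90.60 + 181.64 = 1237.24

1237.24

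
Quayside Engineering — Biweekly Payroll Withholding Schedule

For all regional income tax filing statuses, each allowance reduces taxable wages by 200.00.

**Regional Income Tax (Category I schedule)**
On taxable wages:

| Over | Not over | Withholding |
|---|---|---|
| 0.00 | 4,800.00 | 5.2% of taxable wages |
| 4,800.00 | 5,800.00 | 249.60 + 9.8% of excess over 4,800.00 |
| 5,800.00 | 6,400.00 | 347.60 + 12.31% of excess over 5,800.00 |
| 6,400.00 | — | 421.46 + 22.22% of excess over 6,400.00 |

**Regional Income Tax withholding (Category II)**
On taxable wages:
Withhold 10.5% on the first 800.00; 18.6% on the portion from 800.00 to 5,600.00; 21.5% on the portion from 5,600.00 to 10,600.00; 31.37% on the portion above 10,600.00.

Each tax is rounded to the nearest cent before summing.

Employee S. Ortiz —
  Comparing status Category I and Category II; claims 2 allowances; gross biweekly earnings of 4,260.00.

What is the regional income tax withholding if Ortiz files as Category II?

653.16

Regional Income Tax (Category II): taxable = 4,260.00 − 2×200.00 = 3,860.00
  84.00 + 18.6% × (3,860.00 − 800.00) = 84.00 + 18.6% × 3,060.00 = 653.16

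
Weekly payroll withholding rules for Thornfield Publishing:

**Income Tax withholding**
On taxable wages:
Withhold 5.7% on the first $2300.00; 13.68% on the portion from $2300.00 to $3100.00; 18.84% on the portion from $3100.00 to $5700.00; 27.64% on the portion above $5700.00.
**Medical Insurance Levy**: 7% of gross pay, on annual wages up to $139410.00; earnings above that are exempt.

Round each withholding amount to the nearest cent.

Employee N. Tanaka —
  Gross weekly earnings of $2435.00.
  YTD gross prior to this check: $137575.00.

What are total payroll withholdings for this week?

$278.02

Income Tax: taxable = $2435.00
  $131.10 + 13.68% × ($2435.00 − $2300.00) = $131.10 + 13.68% × $135.00 = $149.57
Medical Insurance Levy: cap $139410.00 − YTD $137575.00 = $1835.00 subject; 7% × $1835.00 = $128.45
Total: $149.57 + $128.45 = $278.02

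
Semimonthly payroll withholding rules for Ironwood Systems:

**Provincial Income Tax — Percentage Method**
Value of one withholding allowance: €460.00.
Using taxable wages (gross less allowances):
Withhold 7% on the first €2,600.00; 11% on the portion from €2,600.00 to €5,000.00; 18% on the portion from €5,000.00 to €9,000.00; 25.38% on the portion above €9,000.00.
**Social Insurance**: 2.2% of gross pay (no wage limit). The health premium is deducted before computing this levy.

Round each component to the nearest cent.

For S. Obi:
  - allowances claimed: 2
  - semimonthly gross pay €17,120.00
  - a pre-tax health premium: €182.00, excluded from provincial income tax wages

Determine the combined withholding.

€3,319.81

Provincial Income Tax: taxable = €17,120.00 − €182.00 − 2×€460.00 = €16,018.00
  €1,166.00 + 25.38% × (€16,018.00 − €9,000.00) = €1,166.00 + 25.38% × €7,018.00 = €2,947.17
Social Insurance: 2.2% × €16,938.00 = €372.64
Total: €2,947.17 + €372.64 = €3,319.81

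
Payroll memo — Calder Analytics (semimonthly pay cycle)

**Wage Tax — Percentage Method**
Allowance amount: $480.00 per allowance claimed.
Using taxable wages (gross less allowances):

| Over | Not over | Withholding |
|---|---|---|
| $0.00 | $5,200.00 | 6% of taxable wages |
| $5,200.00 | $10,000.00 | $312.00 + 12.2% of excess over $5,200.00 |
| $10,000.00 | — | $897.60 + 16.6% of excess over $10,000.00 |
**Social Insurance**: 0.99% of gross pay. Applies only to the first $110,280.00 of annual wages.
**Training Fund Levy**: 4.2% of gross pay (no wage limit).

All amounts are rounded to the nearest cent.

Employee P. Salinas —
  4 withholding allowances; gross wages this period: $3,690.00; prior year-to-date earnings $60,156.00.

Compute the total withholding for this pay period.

$297.71

Wage Tax: taxable = $3,690.00 − 4×$480.00 = $1,770.00
  6% × $1,770.00 = $106.20
Social Insurance: 0.99% × $3,690.00 = $36.53
Training Fund Levy: 4.2% × $3,690.00 = $154.98
Total: $106.20 + $36.53 + $154.98 = $297.71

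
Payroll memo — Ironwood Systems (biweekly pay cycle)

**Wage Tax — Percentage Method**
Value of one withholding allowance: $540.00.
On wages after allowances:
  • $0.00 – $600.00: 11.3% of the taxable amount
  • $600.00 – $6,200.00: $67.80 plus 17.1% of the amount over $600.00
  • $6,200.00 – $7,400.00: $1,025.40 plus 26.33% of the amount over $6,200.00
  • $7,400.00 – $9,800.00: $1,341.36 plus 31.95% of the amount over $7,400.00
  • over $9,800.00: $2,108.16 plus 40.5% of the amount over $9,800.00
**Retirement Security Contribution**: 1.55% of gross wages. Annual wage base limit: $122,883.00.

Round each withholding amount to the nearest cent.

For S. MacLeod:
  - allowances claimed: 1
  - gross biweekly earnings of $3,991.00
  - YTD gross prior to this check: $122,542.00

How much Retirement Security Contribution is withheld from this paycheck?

$5.29

Retirement Security Contribution: cap $122,883.00 − YTD $122,542.00 = $341.00 subject; 1.55% × $341.00 = $5.29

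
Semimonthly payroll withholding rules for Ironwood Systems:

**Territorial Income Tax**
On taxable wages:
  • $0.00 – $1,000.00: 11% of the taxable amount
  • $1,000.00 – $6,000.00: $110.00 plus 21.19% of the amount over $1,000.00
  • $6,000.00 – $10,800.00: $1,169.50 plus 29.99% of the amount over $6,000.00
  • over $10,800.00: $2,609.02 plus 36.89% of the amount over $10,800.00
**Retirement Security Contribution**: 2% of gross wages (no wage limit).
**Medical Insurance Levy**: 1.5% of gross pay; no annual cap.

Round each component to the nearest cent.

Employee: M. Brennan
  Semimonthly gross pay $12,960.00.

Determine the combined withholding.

Territorial Income Tax: taxable = $12,960.00
  $2,609.02 + 36.89% × ($12,960.00 − $10,800.00) = $2,609.02 + 36.89% × $2,160.00 = $3,405.84
Retirement Security Contribution: 2% × $12,960.00 = $259.20
Medical Insurance Levy: 1.5% × $12,960.00 = $194.40
Total: $3,405.84 + $259.20 + $194.40 = $3,859.44

$3,859.44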